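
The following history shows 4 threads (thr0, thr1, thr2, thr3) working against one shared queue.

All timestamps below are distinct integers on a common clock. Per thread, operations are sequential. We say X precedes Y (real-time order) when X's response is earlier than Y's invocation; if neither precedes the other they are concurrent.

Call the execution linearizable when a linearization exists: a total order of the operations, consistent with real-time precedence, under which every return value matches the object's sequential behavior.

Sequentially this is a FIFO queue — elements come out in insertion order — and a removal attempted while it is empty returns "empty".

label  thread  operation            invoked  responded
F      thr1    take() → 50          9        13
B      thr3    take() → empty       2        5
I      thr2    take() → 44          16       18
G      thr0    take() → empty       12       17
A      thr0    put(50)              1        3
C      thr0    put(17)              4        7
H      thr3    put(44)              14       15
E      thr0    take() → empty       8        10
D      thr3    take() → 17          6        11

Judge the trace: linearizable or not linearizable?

a witness: B, A, C, F, D, E, G, H, I
step 1: B take() → empty — queue <>
step 2: A put(50) — queue <50>
step 3: C put(17) — queue <50,17>
step 4: F take() → 50 — queue <17>
step 5: D take() → 17 — queue <>
step 6: E take() → empty — queue <>
step 7: G take() → empty — queue <>
step 8: H put(44) — queue <44>
step 9: I take() → 44 — queue <>

linearizable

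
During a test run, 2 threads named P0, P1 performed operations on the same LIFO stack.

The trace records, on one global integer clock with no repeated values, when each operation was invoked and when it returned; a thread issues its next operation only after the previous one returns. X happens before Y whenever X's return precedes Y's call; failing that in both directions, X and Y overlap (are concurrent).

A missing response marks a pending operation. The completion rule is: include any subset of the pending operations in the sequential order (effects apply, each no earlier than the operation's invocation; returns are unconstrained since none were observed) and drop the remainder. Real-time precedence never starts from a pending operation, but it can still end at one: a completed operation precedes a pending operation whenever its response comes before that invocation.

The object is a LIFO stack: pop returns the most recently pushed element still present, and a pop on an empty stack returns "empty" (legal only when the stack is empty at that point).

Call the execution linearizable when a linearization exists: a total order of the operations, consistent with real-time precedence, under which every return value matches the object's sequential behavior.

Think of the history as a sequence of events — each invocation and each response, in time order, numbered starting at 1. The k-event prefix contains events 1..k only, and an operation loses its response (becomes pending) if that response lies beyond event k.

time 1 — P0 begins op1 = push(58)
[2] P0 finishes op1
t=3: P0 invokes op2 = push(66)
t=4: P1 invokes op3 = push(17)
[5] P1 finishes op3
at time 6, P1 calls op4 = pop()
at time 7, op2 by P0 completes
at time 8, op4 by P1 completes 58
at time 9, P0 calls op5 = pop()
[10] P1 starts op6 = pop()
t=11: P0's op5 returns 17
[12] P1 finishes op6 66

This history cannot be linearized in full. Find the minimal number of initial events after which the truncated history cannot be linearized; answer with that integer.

one valid order for events 1..7 is op1, op2, op3:
1. op1 push(58), leaving stack <58>
2. op2 push(66), leaving stack <58,66>
3. op3 push(17), leaving stack <58,66,17>
adding event 8 (op4 responds at 8) leaves no legal real-time order
take op1, op2, op3, op4: step 4 already fails, because op4 pop() → 58 cannot occur there
take op1, op3, op2, op4: step 4 already fails, because op4 pop() → 58 cannot occur there

8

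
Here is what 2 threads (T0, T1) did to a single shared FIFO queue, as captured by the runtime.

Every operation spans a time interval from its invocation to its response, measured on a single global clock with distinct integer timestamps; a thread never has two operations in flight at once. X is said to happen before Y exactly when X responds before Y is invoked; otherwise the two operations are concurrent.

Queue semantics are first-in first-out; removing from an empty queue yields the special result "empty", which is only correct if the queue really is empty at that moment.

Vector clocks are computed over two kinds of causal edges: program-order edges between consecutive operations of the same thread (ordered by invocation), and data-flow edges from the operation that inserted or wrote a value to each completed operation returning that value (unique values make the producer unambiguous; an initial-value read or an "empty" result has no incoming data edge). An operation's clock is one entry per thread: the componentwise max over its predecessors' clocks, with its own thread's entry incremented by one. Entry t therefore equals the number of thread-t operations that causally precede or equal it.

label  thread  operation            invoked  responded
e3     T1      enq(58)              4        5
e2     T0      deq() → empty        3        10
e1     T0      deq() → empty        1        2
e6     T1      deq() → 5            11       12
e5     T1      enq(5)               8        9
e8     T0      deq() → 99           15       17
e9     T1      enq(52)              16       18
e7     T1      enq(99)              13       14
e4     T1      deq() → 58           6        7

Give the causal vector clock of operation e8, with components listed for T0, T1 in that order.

(3, 5)

root op e3, invoked 4: fresh clock plus T1's own tick → (0, 1)
root op e1, invoked 1: fresh clock plus T0's own tick → (1, 0)
merge at e4 (invoked 6): VC(e3)=(0, 1), own-thread bump on T1 → (0, 2)
merge at e2 (invoked 3): VC(e1)=(1, 0), own-thread bump on T0 → (2, 0)
merge at e5 (invoked 8): VC(e4)=(0, 2), own-thread bump on T1 → (0, 3)
merge at e6 (invoked 11): VC(e5)=(0, 3), own-thread bump on T1 → (0, 4)
merge at e7 (invoked 13): VC(e6)=(0, 4), own-thread bump on T1 → (0, 5)
merge at e9 (invoked 16): VC(e7)=(0, 5), own-thread bump on T1 → (0, 6)
merge at e8 (invoked 15): VC(e2)=(2, 0), VC(e7)=(0, 5), own-thread bump on T0 → (3, 5)
target: VC(e8) = (3, 5)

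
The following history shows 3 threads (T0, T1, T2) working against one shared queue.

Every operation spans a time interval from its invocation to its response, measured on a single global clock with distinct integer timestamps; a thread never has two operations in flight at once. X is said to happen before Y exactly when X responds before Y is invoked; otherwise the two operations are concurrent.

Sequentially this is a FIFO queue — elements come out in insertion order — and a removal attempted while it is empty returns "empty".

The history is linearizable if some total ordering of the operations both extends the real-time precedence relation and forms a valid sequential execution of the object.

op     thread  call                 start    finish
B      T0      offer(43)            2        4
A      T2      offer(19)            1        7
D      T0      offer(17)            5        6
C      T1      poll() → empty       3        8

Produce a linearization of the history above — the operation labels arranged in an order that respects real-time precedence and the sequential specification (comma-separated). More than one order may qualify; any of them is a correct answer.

C, A, B, D

1. C poll() → empty, leaving queue <>
2. A offer(19), leaving queue <19>
3. B offer(43), leaving queue <19,43>
4. D offer(17), leaving queue <19,43,17>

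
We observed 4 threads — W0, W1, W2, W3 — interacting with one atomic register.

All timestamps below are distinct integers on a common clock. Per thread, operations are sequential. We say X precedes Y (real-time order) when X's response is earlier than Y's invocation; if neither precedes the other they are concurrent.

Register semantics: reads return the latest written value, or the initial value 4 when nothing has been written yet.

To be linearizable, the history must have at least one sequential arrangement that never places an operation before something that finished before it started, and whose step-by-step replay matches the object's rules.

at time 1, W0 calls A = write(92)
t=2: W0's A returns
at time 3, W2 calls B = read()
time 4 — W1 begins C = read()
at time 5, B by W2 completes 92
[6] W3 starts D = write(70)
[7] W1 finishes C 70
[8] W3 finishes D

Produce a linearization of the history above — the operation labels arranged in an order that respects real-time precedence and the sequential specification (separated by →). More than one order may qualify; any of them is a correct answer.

A → B → D → C

step 1: A write(92) — value 92
step 2: B read() → 92 — value 92
step 3: D write(70) — value 70
step 4: C read() → 70 — value 70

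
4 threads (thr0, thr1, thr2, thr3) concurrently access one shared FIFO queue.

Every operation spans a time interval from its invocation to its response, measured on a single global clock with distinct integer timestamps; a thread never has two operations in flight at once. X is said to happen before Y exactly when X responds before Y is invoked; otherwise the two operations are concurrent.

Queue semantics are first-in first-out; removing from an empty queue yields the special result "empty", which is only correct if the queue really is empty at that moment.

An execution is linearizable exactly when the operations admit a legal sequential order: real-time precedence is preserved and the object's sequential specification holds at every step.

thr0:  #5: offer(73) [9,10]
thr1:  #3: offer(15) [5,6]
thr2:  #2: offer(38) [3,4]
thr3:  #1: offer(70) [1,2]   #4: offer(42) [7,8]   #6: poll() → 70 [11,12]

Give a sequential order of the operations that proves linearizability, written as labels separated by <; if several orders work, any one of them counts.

1. #1 offer(70), leaving queue <70>
2. #2 offer(38), leaving queue <70,38>
3. #3 offer(15), leaving queue <70,38,15>
4. #4 offer(42), leaving queue <70,38,15,42>
5. #5 offer(73), leaving queue <70,38,15,42,73>
6. #6 poll() → 70, leaving queue <38,15,42,73>

#1 < #2 < #3 < #4 < #5 < #6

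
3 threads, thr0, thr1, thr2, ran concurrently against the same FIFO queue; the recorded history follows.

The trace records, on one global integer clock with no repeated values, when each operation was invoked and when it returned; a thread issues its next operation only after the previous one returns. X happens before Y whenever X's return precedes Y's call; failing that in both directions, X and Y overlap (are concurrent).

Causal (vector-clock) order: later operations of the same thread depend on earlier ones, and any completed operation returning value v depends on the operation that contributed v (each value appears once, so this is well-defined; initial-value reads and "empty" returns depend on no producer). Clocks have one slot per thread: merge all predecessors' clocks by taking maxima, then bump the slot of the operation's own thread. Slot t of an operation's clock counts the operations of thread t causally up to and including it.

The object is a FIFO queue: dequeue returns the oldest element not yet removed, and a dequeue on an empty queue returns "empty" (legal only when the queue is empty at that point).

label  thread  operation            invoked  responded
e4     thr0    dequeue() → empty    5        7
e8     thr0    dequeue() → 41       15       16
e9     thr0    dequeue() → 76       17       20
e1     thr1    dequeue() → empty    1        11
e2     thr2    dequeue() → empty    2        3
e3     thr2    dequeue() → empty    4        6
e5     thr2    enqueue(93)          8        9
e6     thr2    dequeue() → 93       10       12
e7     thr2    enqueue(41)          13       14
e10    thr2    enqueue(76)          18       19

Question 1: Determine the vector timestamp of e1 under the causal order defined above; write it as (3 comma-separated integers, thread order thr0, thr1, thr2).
(0, 1, 0)

root op e2, invoked 2: fresh clock plus thr2's own tick → (0, 0, 1)
root op e1, invoked 1: fresh clock plus thr1's own tick → (0, 1, 0)
root op e4, invoked 5: fresh clock plus thr0's own tick → (1, 0, 0)
from VC(e2)=(0, 0, 1), e3 (invoked 4) maxes components and bumps thr2 → (0, 0, 2)
from VC(e3)=(0, 0, 2), e5 (invoked 8) maxes components and bumps thr2 → (0, 0, 3)
from VC(e5)=(0, 0, 3), e6 (invoked 10) maxes components and bumps thr2 → (0, 0, 4)
from VC(e6)=(0, 0, 4), e7 (invoked 13) maxes components and bumps thr2 → (0, 0, 5)
from VC(e7)=(0, 0, 5), e10 (invoked 18) maxes components and bumps thr2 → (0, 0, 6)
from VC(e4)=(1, 0, 0), VC(e7)=(0, 0, 5), e8 (invoked 15) maxes components and bumps thr0 → (2, 0, 5)
from VC(e8)=(2, 0, 5), VC(e10)=(0, 0, 6), e9 (invoked 17) maxes components and bumps thr0 → (3, 0, 6)
target: VC(e1) = (0, 1, 0)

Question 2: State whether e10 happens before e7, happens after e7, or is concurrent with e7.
after

e10 spans [18,19], e7 spans [13,14]
resp(e7)=14 < inv(e10)=18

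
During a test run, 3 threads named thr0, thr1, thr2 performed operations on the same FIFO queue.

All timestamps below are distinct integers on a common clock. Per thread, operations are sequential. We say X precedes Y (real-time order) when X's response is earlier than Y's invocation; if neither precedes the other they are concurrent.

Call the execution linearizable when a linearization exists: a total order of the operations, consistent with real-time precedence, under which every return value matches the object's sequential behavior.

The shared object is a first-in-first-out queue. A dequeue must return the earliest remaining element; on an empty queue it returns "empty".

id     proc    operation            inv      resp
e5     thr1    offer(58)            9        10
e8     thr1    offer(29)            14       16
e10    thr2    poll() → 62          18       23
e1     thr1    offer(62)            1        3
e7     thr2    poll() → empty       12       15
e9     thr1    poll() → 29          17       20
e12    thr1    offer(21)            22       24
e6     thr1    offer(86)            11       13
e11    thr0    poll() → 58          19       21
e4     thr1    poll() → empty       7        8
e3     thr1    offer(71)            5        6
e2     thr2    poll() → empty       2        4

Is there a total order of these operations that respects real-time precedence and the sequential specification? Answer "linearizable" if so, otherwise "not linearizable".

events 1..7 are fine; event 8 — the response of e4 at time 8 — makes the prefix non-linearizable
every one of the 2 real-time-consistent orders over 4 completed FIFO queue ops fails the sequential spec
sample order e1, e2, e3, e4 stalls at step 2 — e2 poll() → empty has no legal effect
sample order e2, e1, e3, e4 stalls at step 4 — e4 poll() → empty has no legal effect

not linearizable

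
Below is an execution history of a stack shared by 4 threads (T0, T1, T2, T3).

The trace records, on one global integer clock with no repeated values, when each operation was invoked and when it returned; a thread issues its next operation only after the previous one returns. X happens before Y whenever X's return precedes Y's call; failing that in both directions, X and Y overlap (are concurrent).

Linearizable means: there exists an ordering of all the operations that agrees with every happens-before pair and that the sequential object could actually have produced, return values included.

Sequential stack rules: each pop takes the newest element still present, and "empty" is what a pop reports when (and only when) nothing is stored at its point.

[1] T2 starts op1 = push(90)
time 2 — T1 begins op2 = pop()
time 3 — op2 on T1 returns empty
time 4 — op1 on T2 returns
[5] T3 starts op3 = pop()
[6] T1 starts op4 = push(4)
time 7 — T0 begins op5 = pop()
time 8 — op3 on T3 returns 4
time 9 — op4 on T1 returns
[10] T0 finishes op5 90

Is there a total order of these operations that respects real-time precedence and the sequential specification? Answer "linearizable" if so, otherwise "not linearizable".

witness order: op2, op1, op4, op3, op5
1. op2 pop() → empty, leaving stack <>
2. op1 push(90), leaving stack <90>
3. op4 push(4), leaving stack <90,4>
4. op3 pop() → 4, leaving stack <90>
5. op5 pop() → 90, leaving stack <>

linearizable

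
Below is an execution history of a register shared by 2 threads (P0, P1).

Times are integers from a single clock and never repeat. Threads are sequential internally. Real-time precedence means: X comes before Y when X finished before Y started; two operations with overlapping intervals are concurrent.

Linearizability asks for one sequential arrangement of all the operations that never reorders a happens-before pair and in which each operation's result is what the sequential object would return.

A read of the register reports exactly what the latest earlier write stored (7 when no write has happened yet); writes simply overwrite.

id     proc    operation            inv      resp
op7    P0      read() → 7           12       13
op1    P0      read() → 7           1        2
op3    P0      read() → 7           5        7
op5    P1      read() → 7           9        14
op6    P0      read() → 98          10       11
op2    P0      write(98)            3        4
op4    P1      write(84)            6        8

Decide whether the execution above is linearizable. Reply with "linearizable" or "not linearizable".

events 1..6 are fine; event 7 — the response of op3 at time 7 — makes the prefix non-linearizable
exhaustive check: the 3 completed register ops admit one real-time order; illegal
no completion choice of the 1 pending operation (op4) rescues it — every subset was tried
one such order, op1, op2, op3 (pending dropped), breaks at step 3 where op3 read() → 7 is illegal

not linearizable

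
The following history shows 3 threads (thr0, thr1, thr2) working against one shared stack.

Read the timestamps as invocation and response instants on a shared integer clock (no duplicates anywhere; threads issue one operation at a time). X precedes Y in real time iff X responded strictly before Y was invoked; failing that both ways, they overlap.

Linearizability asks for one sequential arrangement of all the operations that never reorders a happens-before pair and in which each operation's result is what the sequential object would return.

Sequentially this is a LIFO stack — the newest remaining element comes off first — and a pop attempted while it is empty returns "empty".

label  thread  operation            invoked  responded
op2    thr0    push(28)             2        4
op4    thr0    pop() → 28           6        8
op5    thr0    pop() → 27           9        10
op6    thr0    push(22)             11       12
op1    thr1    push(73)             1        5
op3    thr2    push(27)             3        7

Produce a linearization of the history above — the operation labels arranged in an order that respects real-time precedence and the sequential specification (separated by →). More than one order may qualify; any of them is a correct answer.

1. op1 push(73), leaving stack <73>
2. op2 push(28), leaving stack <73,28>
3. op4 pop() → 28, leaving stack <73>
4. op3 push(27), leaving stack <73,27>
5. op5 pop() → 27, leaving stack <73>
6. op6 push(22), leaving stack <73,22>

op1 → op2 → op4 → op3 → op5 → op6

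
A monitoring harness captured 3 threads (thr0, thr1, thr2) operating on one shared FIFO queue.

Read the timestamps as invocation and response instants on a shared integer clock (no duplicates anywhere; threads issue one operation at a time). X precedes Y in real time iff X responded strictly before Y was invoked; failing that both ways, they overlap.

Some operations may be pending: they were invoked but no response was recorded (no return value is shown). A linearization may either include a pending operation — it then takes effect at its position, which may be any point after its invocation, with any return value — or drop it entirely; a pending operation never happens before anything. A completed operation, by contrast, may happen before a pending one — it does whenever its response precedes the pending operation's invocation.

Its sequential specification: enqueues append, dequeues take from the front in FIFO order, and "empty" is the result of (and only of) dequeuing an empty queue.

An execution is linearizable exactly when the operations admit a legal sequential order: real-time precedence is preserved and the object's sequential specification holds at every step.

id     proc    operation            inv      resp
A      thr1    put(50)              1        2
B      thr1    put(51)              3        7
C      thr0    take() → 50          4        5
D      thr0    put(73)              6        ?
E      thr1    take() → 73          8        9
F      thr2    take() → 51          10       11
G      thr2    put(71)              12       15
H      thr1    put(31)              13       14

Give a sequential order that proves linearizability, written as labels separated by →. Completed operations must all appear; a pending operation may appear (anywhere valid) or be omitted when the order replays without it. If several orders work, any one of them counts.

A → C → D → B → E → F → G → H

step 1: A put(50) — queue <50>
step 2: C take() → 50 — queue <>
step 3: D put(73) (pending, included) — queue <73>
step 4: B put(51) — queue <73,51>
step 5: E take() → 73 — queue <51>
step 6: F take() → 51 — queue <>
step 7: G put(71) — queue <71>
step 8: H put(31) — queue <71,31>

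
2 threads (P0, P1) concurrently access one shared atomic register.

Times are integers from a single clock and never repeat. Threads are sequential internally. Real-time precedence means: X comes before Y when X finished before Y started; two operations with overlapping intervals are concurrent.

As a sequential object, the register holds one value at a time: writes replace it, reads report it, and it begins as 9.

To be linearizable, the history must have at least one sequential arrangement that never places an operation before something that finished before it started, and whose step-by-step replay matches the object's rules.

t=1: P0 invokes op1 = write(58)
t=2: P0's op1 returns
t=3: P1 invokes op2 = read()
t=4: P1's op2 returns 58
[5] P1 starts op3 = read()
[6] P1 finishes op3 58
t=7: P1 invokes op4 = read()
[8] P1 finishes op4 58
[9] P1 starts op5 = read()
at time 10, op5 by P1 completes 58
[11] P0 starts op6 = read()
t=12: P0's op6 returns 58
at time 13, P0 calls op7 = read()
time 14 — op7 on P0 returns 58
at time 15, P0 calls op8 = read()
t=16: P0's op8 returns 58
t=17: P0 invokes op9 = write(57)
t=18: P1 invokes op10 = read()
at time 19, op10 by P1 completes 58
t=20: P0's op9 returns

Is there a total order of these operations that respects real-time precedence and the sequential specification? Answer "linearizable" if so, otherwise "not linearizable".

linearizable

a witness: op1, op2, op3, op4, op5, op6, op7, op8, op10, op9
1. op1 write(58), leaving value 58
2. op2 read() → 58, leaving value 58
3. op3 read() → 58, leaving value 58
4. op4 read() → 58, leaving value 58
5. op5 read() → 58, leaving value 58
6. op6 read() → 58, leaving value 58
7. op7 read() → 58, leaving value 58
8. op8 read() → 58, leaving value 58
9. op10 read() → 58, leaving value 58
10. op9 write(57), leaving value 57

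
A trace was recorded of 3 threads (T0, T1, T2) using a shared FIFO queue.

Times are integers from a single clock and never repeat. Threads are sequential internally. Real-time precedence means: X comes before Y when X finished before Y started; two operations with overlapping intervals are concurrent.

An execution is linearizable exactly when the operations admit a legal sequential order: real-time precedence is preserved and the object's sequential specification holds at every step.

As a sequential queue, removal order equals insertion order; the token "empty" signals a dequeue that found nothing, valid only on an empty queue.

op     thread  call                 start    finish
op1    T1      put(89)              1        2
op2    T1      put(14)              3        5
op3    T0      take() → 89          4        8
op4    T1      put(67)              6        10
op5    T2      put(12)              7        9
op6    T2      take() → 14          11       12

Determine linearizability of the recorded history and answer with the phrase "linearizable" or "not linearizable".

linearizable

one valid linearization: op1, op2, op3, op4, op5, op6
1. op1 put(89), leaving queue <89>
2. op2 put(14), leaving queue <89,14>
3. op3 take() → 89, leaving queue <14>
4. op4 put(67), leaving queue <14,67>
5. op5 put(12), leaving queue <14,67,12>
6. op6 take() → 14, leaving queue <67,12>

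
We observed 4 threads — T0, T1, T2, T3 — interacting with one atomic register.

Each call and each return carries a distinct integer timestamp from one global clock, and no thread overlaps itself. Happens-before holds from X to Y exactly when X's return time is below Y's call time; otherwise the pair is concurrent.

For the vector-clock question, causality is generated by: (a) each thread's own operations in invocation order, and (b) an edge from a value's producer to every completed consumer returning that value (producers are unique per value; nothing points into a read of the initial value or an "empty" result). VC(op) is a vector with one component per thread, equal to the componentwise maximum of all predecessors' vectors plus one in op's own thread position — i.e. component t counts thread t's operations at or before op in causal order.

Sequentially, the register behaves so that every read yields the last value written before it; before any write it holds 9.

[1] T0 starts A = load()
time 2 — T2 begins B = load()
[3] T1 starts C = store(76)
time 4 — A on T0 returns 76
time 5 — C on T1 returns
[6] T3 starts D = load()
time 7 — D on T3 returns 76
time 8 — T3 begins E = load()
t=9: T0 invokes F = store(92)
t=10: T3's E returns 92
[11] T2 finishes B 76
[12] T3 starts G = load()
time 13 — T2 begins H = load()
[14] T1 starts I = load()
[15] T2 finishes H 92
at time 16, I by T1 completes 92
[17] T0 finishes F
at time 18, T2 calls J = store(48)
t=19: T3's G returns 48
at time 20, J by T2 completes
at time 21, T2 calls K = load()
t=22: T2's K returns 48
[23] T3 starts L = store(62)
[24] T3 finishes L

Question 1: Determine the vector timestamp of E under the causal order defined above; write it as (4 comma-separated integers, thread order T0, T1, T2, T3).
Answer: (2, 1, 0, 2)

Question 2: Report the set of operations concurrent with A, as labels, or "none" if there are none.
Answer: B, C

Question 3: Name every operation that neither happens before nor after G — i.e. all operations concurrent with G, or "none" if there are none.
Answer: F, H, I, J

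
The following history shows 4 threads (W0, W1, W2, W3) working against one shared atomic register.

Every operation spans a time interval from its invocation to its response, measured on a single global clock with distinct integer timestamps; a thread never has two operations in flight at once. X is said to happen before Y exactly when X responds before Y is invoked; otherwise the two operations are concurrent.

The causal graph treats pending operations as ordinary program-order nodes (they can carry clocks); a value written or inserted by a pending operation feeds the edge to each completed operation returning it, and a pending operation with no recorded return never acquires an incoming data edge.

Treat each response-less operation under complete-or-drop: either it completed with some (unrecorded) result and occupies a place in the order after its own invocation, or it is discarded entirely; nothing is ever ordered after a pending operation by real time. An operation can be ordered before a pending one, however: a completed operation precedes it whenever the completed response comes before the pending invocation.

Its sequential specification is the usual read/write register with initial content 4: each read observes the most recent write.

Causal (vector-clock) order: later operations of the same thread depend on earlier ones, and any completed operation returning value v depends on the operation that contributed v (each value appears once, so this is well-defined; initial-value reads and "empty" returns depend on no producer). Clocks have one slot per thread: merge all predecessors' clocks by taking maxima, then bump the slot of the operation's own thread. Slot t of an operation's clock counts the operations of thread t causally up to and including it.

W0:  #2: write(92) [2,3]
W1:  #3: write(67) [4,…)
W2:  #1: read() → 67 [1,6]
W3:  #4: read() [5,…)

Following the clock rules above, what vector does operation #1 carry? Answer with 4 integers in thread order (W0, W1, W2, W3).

(0, 1, 1, 0)

root op #4, invoked 5: fresh clock plus W3's own tick → (0, 0, 0, 1)
root op #3, invoked 4: fresh clock plus W1's own tick → (0, 1, 0, 0)
root op #2, invoked 2: fresh clock plus W0's own tick → (1, 0, 0, 0)
invoked at 1, #1 merges VC(#3)=(0, 1, 0, 0) and bumps W2's slot → (0, 1, 1, 0)
target: VC(#1) = (0, 1, 1, 0)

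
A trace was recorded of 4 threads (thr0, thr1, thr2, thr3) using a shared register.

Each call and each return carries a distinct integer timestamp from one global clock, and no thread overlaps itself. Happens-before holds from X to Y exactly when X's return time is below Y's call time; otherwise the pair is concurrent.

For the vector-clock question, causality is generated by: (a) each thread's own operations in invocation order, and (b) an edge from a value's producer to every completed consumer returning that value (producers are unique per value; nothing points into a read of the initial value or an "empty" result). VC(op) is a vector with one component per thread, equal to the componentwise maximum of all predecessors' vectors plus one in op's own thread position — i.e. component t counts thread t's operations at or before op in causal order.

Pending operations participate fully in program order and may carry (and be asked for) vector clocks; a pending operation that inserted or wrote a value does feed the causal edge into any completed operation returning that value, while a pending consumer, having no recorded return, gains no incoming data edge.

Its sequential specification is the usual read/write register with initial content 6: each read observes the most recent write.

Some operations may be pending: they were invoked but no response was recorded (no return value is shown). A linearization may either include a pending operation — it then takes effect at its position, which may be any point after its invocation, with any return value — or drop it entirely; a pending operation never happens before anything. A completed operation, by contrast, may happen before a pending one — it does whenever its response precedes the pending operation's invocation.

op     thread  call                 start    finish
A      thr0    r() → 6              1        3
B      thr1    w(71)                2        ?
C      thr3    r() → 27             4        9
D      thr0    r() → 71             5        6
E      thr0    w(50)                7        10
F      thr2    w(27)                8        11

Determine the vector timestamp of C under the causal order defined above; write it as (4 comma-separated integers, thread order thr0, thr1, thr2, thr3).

(0, 0, 1, 1)

F (invocation 8): nothing precedes it; thr2's component alone gives (0, 0, 1, 0)
B (invocation 2): nothing precedes it; thr1's component alone gives (0, 1, 0, 0)
A (invocation 1): nothing precedes it; thr0's component alone gives (1, 0, 0, 0)
invoked at 4, C merges VC(F)=(0, 0, 1, 0) and bumps thr3's slot → (0, 0, 1, 1)
invoked at 5, D merges VC(A)=(1, 0, 0, 0), VC(B)=(0, 1, 0, 0) and bumps thr0's slot → (2, 1, 0, 0)
invoked at 7, E merges VC(D)=(2, 1, 0, 0) and bumps thr0's slot → (3, 1, 0, 0)
target: VC(C) = (0, 0, 1, 1)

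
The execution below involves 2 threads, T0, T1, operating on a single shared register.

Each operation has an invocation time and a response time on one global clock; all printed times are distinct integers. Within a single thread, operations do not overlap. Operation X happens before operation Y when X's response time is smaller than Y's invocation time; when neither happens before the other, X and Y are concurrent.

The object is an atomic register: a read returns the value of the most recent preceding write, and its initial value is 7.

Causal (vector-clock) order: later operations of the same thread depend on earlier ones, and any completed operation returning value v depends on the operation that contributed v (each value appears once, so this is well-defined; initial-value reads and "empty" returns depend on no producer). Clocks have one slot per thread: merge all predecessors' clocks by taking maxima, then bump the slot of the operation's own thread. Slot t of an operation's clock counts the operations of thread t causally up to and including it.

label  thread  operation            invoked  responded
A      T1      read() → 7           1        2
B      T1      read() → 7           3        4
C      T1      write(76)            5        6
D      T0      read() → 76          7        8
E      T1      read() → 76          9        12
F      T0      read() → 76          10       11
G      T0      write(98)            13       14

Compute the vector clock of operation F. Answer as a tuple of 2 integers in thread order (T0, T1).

(2, 3)

A (invocation 1): nothing precedes it; T1's component alone gives (0, 1)
invoked at 3, B merges VC(A)=(0, 1) and bumps T1's slot → (0, 2)
invoked at 5, C merges VC(B)=(0, 2) and bumps T1's slot → (0, 3)
invoked at 9, E merges VC(C)=(0, 3) and bumps T1's slot → (0, 4)
invoked at 7, D merges VC(C)=(0, 3) and bumps T0's slot → (1, 3)
invoked at 10, F merges VC(C)=(0, 3), VC(D)=(1, 3) and bumps T0's slot → (2, 3)
invoked at 13, G merges VC(F)=(2, 3) and bumps T0's slot → (3, 3)
target: VC(F) = (2, 3)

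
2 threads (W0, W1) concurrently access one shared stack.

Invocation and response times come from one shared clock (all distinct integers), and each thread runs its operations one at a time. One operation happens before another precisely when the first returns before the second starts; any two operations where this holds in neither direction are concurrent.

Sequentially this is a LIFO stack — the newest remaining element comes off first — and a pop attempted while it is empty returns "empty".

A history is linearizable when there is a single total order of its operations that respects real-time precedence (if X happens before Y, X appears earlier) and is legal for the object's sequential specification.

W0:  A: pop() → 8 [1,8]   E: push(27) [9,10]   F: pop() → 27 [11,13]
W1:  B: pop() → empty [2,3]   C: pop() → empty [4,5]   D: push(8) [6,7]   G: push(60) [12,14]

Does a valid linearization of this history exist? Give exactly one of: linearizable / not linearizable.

a witness: B, C, D, A, E, F, G
step 1: B pop() → empty — stack <>
step 2: C pop() → empty — stack <>
step 3: D push(8) — stack <8>
step 4: A pop() → 8 — stack <>
step 5: E push(27) — stack <27>
step 6: F pop() → 27 — stack <>
step 7: G push(60) — stack <60>

linearizable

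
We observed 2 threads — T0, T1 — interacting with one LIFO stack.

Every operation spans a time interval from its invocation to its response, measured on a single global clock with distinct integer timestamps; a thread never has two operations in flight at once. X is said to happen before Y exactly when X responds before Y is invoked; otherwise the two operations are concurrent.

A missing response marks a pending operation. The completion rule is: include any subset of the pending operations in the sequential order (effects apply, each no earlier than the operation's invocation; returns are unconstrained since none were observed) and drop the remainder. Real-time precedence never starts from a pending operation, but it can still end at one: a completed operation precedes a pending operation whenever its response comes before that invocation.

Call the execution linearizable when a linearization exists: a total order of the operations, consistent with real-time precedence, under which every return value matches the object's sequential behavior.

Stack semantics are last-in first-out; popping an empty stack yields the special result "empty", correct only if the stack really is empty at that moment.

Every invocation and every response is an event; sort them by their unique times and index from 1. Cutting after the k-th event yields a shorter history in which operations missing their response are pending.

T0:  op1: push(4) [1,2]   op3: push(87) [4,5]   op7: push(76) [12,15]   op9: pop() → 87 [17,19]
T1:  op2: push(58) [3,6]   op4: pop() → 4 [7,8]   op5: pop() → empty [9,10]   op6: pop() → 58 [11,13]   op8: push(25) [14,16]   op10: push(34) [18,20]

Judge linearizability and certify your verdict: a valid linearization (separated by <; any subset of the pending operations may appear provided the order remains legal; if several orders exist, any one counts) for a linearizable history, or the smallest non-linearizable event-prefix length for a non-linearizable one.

not linearizable — minimal violating prefix: 8 events

already the first 8 events (up to op4's response at time 8) admit no linearization; the first 7 still do
every one of the 2 real-time-consistent orders over 4 completed LIFO stack ops fails the sequential spec
sample order op1, op2, op3, op4 stalls at step 4 — op4 pop() → 4 has no legal effect
sample order op1, op3, op2, op4 stalls at step 4 — op4 pop() → 4 has no legal effect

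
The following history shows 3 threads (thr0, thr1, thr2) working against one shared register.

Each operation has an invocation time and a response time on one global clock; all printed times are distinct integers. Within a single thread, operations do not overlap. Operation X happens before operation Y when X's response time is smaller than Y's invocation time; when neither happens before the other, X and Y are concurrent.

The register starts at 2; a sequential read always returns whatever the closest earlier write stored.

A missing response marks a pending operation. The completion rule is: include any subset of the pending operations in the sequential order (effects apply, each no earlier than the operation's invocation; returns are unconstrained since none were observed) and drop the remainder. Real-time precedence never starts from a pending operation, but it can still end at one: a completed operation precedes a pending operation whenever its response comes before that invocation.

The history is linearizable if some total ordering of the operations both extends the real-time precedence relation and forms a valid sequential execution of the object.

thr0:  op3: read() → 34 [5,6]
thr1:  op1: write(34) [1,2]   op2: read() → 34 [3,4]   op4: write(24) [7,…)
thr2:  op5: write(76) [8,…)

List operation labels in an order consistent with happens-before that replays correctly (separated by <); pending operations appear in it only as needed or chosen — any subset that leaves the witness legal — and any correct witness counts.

op1 < op2 < op3

step 1: op1 write(34) — value 34
step 2: op2 read() → 34 — value 34
step 3: op3 read() → 34 — value 34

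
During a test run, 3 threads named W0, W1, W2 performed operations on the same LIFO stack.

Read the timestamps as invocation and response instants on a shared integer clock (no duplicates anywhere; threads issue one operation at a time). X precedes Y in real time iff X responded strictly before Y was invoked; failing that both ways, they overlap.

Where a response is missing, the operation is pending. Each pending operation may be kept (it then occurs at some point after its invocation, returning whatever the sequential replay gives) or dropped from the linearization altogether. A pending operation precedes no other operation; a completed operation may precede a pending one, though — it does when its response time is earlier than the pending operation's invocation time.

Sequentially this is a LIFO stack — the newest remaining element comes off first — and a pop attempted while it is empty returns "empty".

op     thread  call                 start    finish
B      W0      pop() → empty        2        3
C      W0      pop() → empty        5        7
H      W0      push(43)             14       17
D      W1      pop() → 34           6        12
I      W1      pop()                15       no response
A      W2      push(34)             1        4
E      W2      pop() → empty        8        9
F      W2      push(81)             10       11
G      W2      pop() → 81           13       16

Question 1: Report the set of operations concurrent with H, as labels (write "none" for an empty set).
G, I

H spans [14,17]: anything still running between times 14 and 17 counts as concurrent
A [1,4]: before
B [2,3]: before
C [5,7]: before
D [6,12]: before
E [8,9]: before
F [10,11]: before
G [13,16]: concurrent
I [15,…): concurrent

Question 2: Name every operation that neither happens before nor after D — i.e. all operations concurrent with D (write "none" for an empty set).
C, E, F

concurrent with D ([6,12]): every op whose interval crosses 6..12
A [1,4]: before
B [2,3]: before
C [5,7]: concurrent
E [8,9]: concurrent
F [10,11]: concurrent
G [13,16]: after
H [14,17]: after
I [15,…): after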